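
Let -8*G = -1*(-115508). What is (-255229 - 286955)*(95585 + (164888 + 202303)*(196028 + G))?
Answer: -36151812893414028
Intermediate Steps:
G = -28877/2 (G = -(-1)*(-115508)/8 = -⅛*115508 = -28877/2 ≈ -14439.)
(-255229 - 286955)*(95585 + (164888 + 202303)*(196028 + G)) = (-255229 - 286955)*(95585 + (164888 + 202303)*(196028 - 28877/2)) = -542184*(95585 + 367191*(363179/2)) = -542184*(95585 + 133356060189/2) = -542184*133356251359/2 = -36151812893414028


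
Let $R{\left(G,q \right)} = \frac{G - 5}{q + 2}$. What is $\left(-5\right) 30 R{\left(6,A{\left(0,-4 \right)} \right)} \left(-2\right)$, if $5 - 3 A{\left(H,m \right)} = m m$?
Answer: $-180$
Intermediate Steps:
$A{\left(H,m \right)} = \frac{5}{3} - \frac{m^{2}}{3}$ ($A{\left(H,m \right)} = \frac{5}{3} - \frac{m m}{3} = \frac{5}{3} - \frac{m^{2}}{3}$)
$R{\left(G,q \right)} = \frac{-5 + G}{2 + q}$
$\left(-5\right) 30 R{\left(6,A{\left(0,-4 \right)} \right)} \left(-2\right) = \left(-5\right) 30 \frac{-5 + 6}{2 + \left(\frac{5}{3} - \frac{\left(-4\right)^{2}}{3}\right)} \left(-2\right) = - 150 \frac{1}{2 + \left(\frac{5}{3} - \frac{16}{3}\right)} 1 \left(-2\right) = - 150 \frac{1}{2 - \frac{11}{3}} \cdot 1 \left(-2\right) = - 150 \frac{1}{- \frac{5}{3}} \cdot 1 \left(-2\right) = - 150 \left(- \frac{3}{5}\right) 1 \left(-2\right) = - 150 \left(\left(- \frac{3}{5}\right) \left(-2\right)\right) = \left(-150\right) \frac{6}{5} = -180$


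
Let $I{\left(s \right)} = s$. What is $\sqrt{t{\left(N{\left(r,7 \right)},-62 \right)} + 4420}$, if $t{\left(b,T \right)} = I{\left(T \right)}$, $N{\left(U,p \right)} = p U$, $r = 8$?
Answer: $\sqrt{4358} \approx 66.015$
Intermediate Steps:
$N{\left(U,p \right)} = U p$
$t{\left(b,T \right)} = T$
$\sqrt{t{\left(N{\left(r,7 \right)},-62 \right)} + 4420} = \sqrt{-62 + 4420} = \sqrt{4358}$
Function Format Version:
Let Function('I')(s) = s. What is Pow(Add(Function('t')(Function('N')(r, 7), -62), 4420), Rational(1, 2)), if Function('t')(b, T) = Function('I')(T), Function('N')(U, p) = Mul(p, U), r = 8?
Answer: Pow(4358, Rational(1, 2)) ≈ 66.015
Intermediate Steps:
Function('N')(U, p) = Mul(U, p)
Function('t')(b, T) = T
Pow(Add(Function('t')(Function('N')(r, 7), -62), 4420), Rational(1, 2)) = Pow(Add(-62, 4420), Rational(1, 2)) = Pow(4358, Rational(1, 2))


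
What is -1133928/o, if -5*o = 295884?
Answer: 157490/8219 ≈ 19.162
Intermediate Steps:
o = -295884/5 (o = -1/5*295884 = -295884/5 ≈ -59177.)
-1133928/o = -1133928/(-295884/5) = -1133928*(-5/295884) = 157490/8219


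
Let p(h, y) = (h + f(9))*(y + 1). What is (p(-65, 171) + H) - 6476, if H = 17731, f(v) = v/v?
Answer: 247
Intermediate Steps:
f(v) = 1
p(h, y) = (1 + h)*(1 + y) (p(h, y) = (h + 1)*(y + 1) = (1 + h)*(1 + y))
(p(-65, 171) + H) - 6476 = ((1 - 65 + 171 - 65*171) + 17731) - 6476 = ((1 - 65 + 171 - 11115) + 17731) - 6476 = (-11008 + 17731) - 6476 = 6723 - 6476 = 247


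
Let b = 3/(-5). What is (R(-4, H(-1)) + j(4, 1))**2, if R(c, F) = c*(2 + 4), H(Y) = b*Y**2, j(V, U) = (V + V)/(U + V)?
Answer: 12544/25 ≈ 501.76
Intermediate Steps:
b = -3/5 (b = 3*(-1/5) = -3/5 ≈ -0.60000)
j(V, U) = 2*V/(U + V) (j(V, U) = (2*V)/(U + V) = 2*V/(U + V))
H(Y) = -3*Y**2/5
R(c, F) = 6*c (R(c, F) = c*6 = 6*c)
(R(-4, H(-1)) + j(4, 1))**2 = (6*(-4) + 2*4/(1 + 4))**2 = (-24 + 2*4/5)**2 = (-24 + 2*4*(1/5))**2 = (-24 + 8/5)**2 = (-112/5)**2 = 12544/25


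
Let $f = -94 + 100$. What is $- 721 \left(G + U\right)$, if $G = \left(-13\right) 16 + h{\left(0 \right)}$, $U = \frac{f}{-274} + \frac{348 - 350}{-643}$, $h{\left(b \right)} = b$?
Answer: $\frac{13212024343}{88091} \approx 1.4998 \cdot 10^{5}$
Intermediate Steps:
$f = 6$
$U = - \frac{1655}{88091}$ ($U = \frac{6}{-274} + \frac{348 - 350}{-643} = 6 \left(- \frac{1}{274}\right) - - \frac{2}{643} = - \frac{3}{137} + \frac{2}{643} = - \frac{1655}{88091} \approx -0.018787$)
$G = -208$ ($G = \left(-13\right) 16 + 0 = -208 + 0 = -208$)
$- 721 \left(G + U\right) = - 721 \left(-208 - \frac{1655}{88091}\right) = \left(-721\right) \left(- \frac{18324583}{88091}\right) = \frac{13212024343}{88091}$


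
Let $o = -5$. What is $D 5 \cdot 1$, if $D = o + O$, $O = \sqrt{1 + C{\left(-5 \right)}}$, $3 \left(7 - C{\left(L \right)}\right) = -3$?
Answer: $-10$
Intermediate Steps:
$C{\left(L \right)} = 8$ ($C{\left(L \right)} = 7 - -1 = 7 + 1 = 8$)
$O = 3$ ($O = \sqrt{1 + 8} = \sqrt{9} = 3$)
$D = -2$ ($D = -5 + 3 = -2$)
$D 5 \cdot 1 = \left(-2\right) 5 \cdot 1 = \left(-10\right) 1 = -10$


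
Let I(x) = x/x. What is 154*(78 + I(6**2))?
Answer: 12166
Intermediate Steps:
I(x) = 1
154*(78 + I(6**2)) = 154*(78 + 1) = 154*79 = 12166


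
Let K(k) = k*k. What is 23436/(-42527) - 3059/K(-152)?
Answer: -35345023/51712832 ≈ -0.68349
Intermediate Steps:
K(k) = k²
23436/(-42527) - 3059/K(-152) = 23436/(-42527) - 3059/((-152)²) = 23436*(-1/42527) - 3059/23104 = -23436/42527 - 3059*1/23104 = -23436/42527 - 161/1216 = -35345023/51712832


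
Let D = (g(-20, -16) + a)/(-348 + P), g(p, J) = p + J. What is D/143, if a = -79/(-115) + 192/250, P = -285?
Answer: 99317/260242125 ≈ 0.00038163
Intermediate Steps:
g(p, J) = J + p
a = 4183/2875 (a = -79*(-1/115) + 192*(1/250) = 79/115 + 96/125 = 4183/2875 ≈ 1.4550)
D = 99317/1819875 (D = ((-16 - 20) + 4183/2875)/(-348 - 285) = (-36 + 4183/2875)/(-633) = -99317/2875*(-1/633) = 99317/1819875 ≈ 0.054574)
D/143 = (99317/1819875)/143 = (99317/1819875)*(1/143) = 99317/260242125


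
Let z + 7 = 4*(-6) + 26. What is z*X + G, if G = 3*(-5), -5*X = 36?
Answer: 21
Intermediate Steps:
X = -36/5 (X = -1/5*36 = -36/5 ≈ -7.2000)
z = -5 (z = -7 + (4*(-6) + 26) = -7 + (-24 + 26) = -7 + 2 = -5)
G = -15
z*X + G = -5*(-36/5) - 15 = 36 - 15 = 21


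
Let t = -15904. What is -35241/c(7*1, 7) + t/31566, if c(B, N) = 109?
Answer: -557075471/1720347 ≈ -323.82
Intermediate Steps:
-35241/c(7*1, 7) + t/31566 = -35241/109 - 15904/31566 = -35241*1/109 - 15904*1/31566 = -35241/109 - 7952/15783 = -557075471/1720347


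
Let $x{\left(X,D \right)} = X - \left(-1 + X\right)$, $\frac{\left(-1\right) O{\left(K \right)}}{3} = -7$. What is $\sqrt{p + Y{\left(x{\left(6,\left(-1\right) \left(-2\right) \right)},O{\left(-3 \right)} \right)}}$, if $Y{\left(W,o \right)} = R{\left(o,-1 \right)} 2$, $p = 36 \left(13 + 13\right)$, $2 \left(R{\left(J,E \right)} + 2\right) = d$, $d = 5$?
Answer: $\sqrt{937} \approx 30.61$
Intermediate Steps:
$R{\left(J,E \right)} = \frac{1}{2}$ ($R{\left(J,E \right)} = -2 + \frac{1}{2} \cdot 5 = -2 + \frac{5}{2} = \frac{1}{2}$)
$O{\left(K \right)} = 21$ ($O{\left(K \right)} = \left(-3\right) \left(-7\right) = 21$)
$x{\left(X,D \right)} = 1$
$p = 936$ ($p = 36 \cdot 26 = 936$)
$Y{\left(W,o \right)} = 1$ ($Y{\left(W,o \right)} = \frac{1}{2} \cdot 2 = 1$)
$\sqrt{p + Y{\left(x{\left(6,\left(-1\right) \left(-2\right) \right)},O{\left(-3 \right)} \right)}} = \sqrt{936 + 1} = \sqrt{937}$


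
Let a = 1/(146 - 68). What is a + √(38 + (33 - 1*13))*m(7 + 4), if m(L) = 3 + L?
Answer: 1/78 + 14*√58 ≈ 106.63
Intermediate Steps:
a = 1/78 ≈ 0.012821
a + √(38 + (33 - 1*13))*m(7 + 4) = 1/78 + √(38 + (33 - 1*13))*(3 + (7 + 4)) = 1/78 + √(38 + (33 - 13))*(3 + 11) = 1/78 + √(38 + 20)*14 = 1/78 + √58*14 = 1/78 + 14*√58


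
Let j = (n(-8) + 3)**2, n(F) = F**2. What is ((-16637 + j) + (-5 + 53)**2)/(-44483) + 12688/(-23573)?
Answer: -332347692/1048597759 ≈ -0.31695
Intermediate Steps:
j = 4489 (j = ((-8)**2 + 3)**2 = (64 + 3)**2 = 67**2 = 4489)
((-16637 + j) + (-5 + 53)**2)/(-44483) + 12688/(-23573) = ((-16637 + 4489) + (-5 + 53)**2)/(-44483) + 12688/(-23573) = (-12148 + 48**2)*(-1/44483) + 12688*(-1/23573) = (-12148 + 2304)*(-1/44483) - 12688/23573 = -9844*(-1/44483) - 12688/23573 = 9844/44483 - 12688/23573 = -332347692/1048597759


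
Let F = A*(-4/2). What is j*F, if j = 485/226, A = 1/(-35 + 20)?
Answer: 97/339 ≈ 0.28614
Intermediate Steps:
A = -1/15 (A = 1/(-15) = -1/15 ≈ -0.066667)
j = 485/226 (j = 485*(1/226) = 485/226 ≈ 2.1460)
F = 2/15 (F = -(-4)/(15*2) = -1/15*(-2) = 2/15 ≈ 0.13333)
j*F = (485/226)*(2/15) = 97/339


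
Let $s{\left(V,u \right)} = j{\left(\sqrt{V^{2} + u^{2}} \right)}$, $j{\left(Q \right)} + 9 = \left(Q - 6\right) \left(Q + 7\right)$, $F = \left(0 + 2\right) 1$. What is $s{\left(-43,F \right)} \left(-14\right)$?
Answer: $-25228 - 14 \sqrt{1853} \approx -25831.0$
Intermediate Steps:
$F = 2$ ($F = 2 \cdot 1 = 2$)
$j{\left(Q \right)} = -9 + \left(-6 + Q\right) \left(7 + Q\right)$ ($j{\left(Q \right)} = -9 + \left(Q - 6\right) \left(Q + 7\right) = -9 + \left(Q - 6\right) \left(7 + Q\right) = -9 + \left(-6 + Q\right) \left(7 + Q\right)$)
$s{\left(V,u \right)} = -51 + V^{2} + u^{2} + \sqrt{V^{2} + u^{2}}$ ($s{\left(V,u \right)} = -51 + \sqrt{V^{2} + u^{2}} + \left(\sqrt{V^{2} + u^{2}}\right)^{2} = -51 + \sqrt{V^{2} + u^{2}} + \left(V^{2} + u^{2}\right) = -51 + V^{2} + u^{2} + \sqrt{V^{2} + u^{2}}$)
$s{\left(-43,F \right)} \left(-14\right) = \left(-51 + \left(-43\right)^{2} + 2^{2} + \sqrt{\left(-43\right)^{2} + 2^{2}}\right) \left(-14\right) = \left(-51 + 1849 + 4 + \sqrt{1849 + 4}\right) \left(-14\right) = \left(-51 + 1849 + 4 + \sqrt{1853}\right) \left(-14\right) = \left(1802 + \sqrt{1853}\right) \left(-14\right) = -25228 - 14 \sqrt{1853}$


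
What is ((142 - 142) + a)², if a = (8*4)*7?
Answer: 50176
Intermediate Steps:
a = 224 (a = 32*7 = 224)
((142 - 142) + a)² = ((142 - 142) + 224)² = (0 + 224)² = 224² = 50176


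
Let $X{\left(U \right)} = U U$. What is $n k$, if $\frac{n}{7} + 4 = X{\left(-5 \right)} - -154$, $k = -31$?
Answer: $-37975$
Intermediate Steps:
$X{\left(U \right)} = U^{2}$
$n = 1225$ ($n = -28 + 7 \left(\left(-5\right)^{2} - -154\right) = -28 + 7 \left(25 + 154\right) = -28 + 7 \cdot 179 = -28 + 1253 = 1225$)
$n k = 1225 \left(-31\right) = -37975$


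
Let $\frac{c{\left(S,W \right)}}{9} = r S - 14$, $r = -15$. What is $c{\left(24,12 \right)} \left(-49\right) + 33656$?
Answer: $198590$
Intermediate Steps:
$c{\left(S,W \right)} = -126 - 135 S$ ($c{\left(S,W \right)} = 9 \left(- 15 S - 14\right) = 9 \left(-14 - 15 S\right) = -126 - 135 S$)
$c{\left(24,12 \right)} \left(-49\right) + 33656 = \left(-126 - 3240\right) \left(-49\right) + 33656 = \left(-3366\right) \left(-49\right) + 33656 = 164934 + 33656 = 198590$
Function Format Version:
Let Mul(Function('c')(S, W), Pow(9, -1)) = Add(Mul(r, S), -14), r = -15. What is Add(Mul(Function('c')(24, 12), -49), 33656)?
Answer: 198590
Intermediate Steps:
Function('c')(S, W) = Add(-126, Mul(-135, S)) (Function('c')(S, W) = Mul(9, Add(Mul(-15, S), -14)) = Mul(9, Add(-14, Mul(-15, S))) = Add(-126, Mul(-135, S)))
Add(Mul(Function('c')(24, 12), -49), 33656) = Add(Mul(Add(-126, Mul(-135, 24)), -49), 33656) = Add(Mul(Add(-126, -3240), -49), 33656) = Add(Mul(-3366, -49), 33656) = Add(164934, 33656) = 198590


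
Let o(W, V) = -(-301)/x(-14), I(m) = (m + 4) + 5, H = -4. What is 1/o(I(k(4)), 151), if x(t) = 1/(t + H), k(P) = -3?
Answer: -1/5418 ≈ -0.00018457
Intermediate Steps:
x(t) = 1/(-4 + t) (x(t) = 1/(t - 4) = 1/(-4 + t))
I(m) = 9 + m (I(m) = (4 + m) + 5 = 9 + m)
o(W, V) = -5418 (o(W, V) = -(-301)/(1/(-4 - 14)) = -(-301)/(1/(-18)) = -(-301)/(-1/18) = -(-301)*(-18) = -1*5418 = -5418)
1/o(I(k(4)), 151) = 1/(-5418) = -1/5418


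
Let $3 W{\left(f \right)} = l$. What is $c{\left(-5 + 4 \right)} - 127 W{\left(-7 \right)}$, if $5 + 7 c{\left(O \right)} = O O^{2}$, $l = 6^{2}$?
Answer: $- \frac{10674}{7} \approx -1524.9$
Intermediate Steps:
$l = 36$
$c{\left(O \right)} = - \frac{5}{7} + \frac{O^{3}}{7}$ ($c{\left(O \right)} = - \frac{5}{7} + \frac{O O^{2}}{7} = - \frac{5}{7} + \frac{O^{3}}{7}$)
$W{\left(f \right)} = 12$ ($W{\left(f \right)} = \frac{1}{3} \cdot 36 = 12$)
$c{\left(-5 + 4 \right)} - 127 W{\left(-7 \right)} = \left(- \frac{5}{7} + \frac{\left(-5 + 4\right)^{3}}{7}\right) - 1524 = \left(- \frac{5}{7} + \frac{\left(-1\right)^{3}}{7}\right) - 1524 = \left(- \frac{5}{7} + \frac{1}{7} \left(-1\right)\right) - 1524 = \left(- \frac{5}{7} - \frac{1}{7}\right) - 1524 = - \frac{6}{7} - 1524 = - \frac{10674}{7}$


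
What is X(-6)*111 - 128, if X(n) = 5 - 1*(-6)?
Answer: 1093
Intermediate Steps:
X(n) = 11 (X(n) = 5 + 6 = 11)
X(-6)*111 - 128 = 11*111 - 128 = 1221 - 128 = 1093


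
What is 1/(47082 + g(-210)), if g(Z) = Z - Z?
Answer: 1/47082 ≈ 2.1240e-5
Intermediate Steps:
g(Z) = 0
1/(47082 + g(-210)) = 1/(47082 + 0) = 1/47082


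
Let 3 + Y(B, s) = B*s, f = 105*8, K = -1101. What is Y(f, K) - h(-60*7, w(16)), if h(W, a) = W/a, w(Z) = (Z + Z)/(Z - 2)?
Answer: -3698637/4 ≈ -9.2466e+5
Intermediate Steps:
f = 840
w(Z) = 2*Z/(-2 + Z) (w(Z) = (2*Z)/(-2 + Z) = 2*Z/(-2 + Z))
Y(B, s) = -3 + B*s
Y(f, K) - h(-60*7, w(16)) = (-3 + 840*(-1101)) - (-60*7)/(2*16/(-2 + 16)) = (-3 - 924840) - (-420)/(2*16/14) = -924843 - (-420)/(2*16*(1/14)) = -924843 - (-420)/16/7 = -924843 - (-420)*7/16 = -924843 - 1*(-735/4) = -924843 + 735/4 = -3698637/4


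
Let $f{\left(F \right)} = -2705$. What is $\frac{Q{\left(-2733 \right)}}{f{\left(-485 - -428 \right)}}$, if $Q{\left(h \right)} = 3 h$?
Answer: $\frac{8199}{2705} \approx 3.0311$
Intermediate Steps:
$\frac{Q{\left(-2733 \right)}}{f{\left(-485 - -428 \right)}} = \frac{3 \left(-2733\right)}{-2705} = \left(-8199\right) \left(- \frac{1}{2705}\right) = \frac{8199}{2705}$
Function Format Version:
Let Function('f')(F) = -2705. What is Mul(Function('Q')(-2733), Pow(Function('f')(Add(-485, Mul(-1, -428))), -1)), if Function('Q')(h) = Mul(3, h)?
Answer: Rational(8199, 2705) ≈ 3.0311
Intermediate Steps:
Mul(Function('Q')(-2733), Pow(Function('f')(Add(-485, Mul(-1, -428))), -1)) = Mul(Mul(3, -2733), Pow(-2705, -1)) = Mul(-8199, Rational(-1, 2705)) = Rational(8199, 2705)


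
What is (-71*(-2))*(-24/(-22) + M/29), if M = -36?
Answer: -6816/319 ≈ -21.367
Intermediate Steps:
(-71*(-2))*(-24/(-22) + M/29) = (-71*(-2))*(-24/(-22) - 36/29) = 142*(-24*(-1/22) - 36*1/29) = 142*(12/11 - 36/29) = 142*(-48/319) = -6816/319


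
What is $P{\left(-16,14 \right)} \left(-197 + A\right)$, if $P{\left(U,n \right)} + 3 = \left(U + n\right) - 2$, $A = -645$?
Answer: $5894$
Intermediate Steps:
$P{\left(U,n \right)} = -5 + U + n$ ($P{\left(U,n \right)} = -3 - \left(2 - U - n\right) = -3 + \left(-2 + U + n\right) = -5 + U + n$)
$P{\left(-16,14 \right)} \left(-197 + A\right) = \left(-5 - 16 + 14\right) \left(-197 - 645\right) = \left(-7\right) \left(-842\right) = 5894$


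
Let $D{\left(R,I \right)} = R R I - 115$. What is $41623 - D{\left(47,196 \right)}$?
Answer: $-391226$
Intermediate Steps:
$D{\left(R,I \right)} = -115 + I R^{2}$ ($D{\left(R,I \right)} = R^{2} I - 115 = I R^{2} - 115 = -115 + I R^{2}$)
$41623 - D{\left(47,196 \right)} = 41623 - \left(-115 + 196 \cdot 47^{2}\right) = 41623 - \left(-115 + 196 \cdot 2209\right) = 41623 - \left(-115 + 432964\right) = 41623 - 432849 = -391226$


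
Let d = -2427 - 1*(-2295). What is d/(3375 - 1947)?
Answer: -11/119 ≈ -0.092437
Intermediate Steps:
d = -132 (d = -2427 + 2295 = -132)
d/(3375 - 1947) = -132/(3375 - 1947) = -132/1428 = -132*1/1428 = -11/119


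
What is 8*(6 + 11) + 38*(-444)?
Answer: -16736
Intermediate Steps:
8*(6 + 11) + 38*(-444) = 8*17 - 16872 = 136 - 16872 = -16736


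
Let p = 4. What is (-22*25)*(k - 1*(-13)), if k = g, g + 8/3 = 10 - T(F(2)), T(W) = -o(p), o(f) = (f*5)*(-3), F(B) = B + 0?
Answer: 65450/3 ≈ 21817.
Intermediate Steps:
F(B) = B
o(f) = -15*f (o(f) = (5*f)*(-3) = -15*f)
T(W) = 60 (T(W) = -(-15)*4 = -1*(-60) = 60)
g = -158/3 (g = -8/3 + (10 - 1*60) = -8/3 + (10 - 60) = -8/3 - 50 = -158/3 ≈ -52.667)
k = -158/3 ≈ -52.667
(-22*25)*(k - 1*(-13)) = (-22*25)*(-158/3 - 1*(-13)) = -550*(-158/3 + 13) = -550*(-119/3) = 65450/3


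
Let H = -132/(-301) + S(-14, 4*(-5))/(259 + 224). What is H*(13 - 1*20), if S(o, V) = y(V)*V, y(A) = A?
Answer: -26308/2967 ≈ -8.8669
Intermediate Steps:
S(o, V) = V**2 (S(o, V) = V*V = V**2)
H = 26308/20769 (H = -132/(-301) + (4*(-5))**2/(259 + 224) = -132*(-1/301) + (-20)**2/483 = 132/301 + 400*(1/483) = 132/301 + 400/483 = 26308/20769 ≈ 1.2667)
H*(13 - 1*20) = 26308*(13 - 1*20)/20769 = 26308*(13 - 20)/20769 = (26308/20769)*(-7) = -26308/2967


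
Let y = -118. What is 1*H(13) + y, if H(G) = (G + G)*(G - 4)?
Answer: 116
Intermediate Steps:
H(G) = 2*G*(-4 + G) (H(G) = (2*G)*(-4 + G) = 2*G*(-4 + G))
1*H(13) + y = 1*(2*13*(-4 + 13)) - 118 = 1*(2*13*9) - 118 = 1*234 - 118 = 234 - 118 = 116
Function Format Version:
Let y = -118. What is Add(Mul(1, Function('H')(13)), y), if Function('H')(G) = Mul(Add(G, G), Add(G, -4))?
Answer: 116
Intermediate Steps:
Function('H')(G) = Mul(2, G, Add(-4, G)) (Function('H')(G) = Mul(Mul(2, G), Add(-4, G)) = Mul(2, G, Add(-4, G)))
Add(Mul(1, Function('H')(13)), y) = Add(Mul(1, Mul(2, 13, Add(-4, 13))), -118) = Add(Mul(1, Mul(2, 13, 9)), -118) = Add(Mul(1, 234), -118) = Add(234, -118) = 116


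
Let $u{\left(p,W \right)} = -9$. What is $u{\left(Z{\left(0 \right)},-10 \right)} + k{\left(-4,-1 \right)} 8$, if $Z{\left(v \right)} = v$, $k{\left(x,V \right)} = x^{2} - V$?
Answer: $127$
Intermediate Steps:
$u{\left(Z{\left(0 \right)},-10 \right)} + k{\left(-4,-1 \right)} 8 = -9 + \left(\left(-4\right)^{2} - -1\right) 8 = -9 + \left(16 + 1\right) 8 = -9 + 17 \cdot 8 = -9 + 136 = 127$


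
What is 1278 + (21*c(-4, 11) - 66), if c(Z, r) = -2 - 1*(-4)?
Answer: 1254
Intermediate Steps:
c(Z, r) = 2 (c(Z, r) = -2 + 4 = 2)
1278 + (21*c(-4, 11) - 66) = 1278 + (21*2 - 66) = 1278 + (42 - 66) = 1278 - 24 = 1254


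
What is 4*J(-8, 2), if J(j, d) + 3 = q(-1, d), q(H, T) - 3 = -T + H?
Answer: -12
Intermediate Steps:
q(H, T) = 3 + H - T (q(H, T) = 3 + (-T + H) = 3 + (H - T) = 3 + H - T)
J(j, d) = -1 - d (J(j, d) = -3 + (3 - 1 - d) = -3 + (2 - d) = -1 - d)
4*J(-8, 2) = 4*(-1 - 1*2) = 4*(-1 - 2) = 4*(-3) = -12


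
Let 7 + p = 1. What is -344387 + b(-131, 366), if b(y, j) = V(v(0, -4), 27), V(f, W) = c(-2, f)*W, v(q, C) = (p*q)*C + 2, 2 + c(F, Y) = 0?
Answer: -344441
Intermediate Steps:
p = -6 (p = -7 + 1 = -6)
c(F, Y) = -2 (c(F, Y) = -2 + 0 = -2)
v(q, C) = 2 - 6*C*q (v(q, C) = (-6*q)*C + 2 = -6*C*q + 2 = 2 - 6*C*q)
V(f, W) = -2*W
b(y, j) = -54 (b(y, j) = -2*27 = -54)
-344387 + b(-131, 366) = -344387 - 54 = -344441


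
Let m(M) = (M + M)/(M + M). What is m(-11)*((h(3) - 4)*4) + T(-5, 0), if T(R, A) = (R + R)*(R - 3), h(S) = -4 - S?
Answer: 36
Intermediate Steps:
m(M) = 1 (m(M) = (2*M)/((2*M)) = (2*M)*(1/(2*M)) = 1)
T(R, A) = 2*R*(-3 + R) (T(R, A) = (2*R)*(-3 + R) = 2*R*(-3 + R))
m(-11)*((h(3) - 4)*4) + T(-5, 0) = 1*(((-4 - 1*3) - 4)*4) + 2*(-5)*(-3 - 5) = 1*(((-4 - 3) - 4)*4) + 2*(-5)*(-8) = 1*((-7 - 4)*4) + 80 = 1*(-11*4) + 80 = 1*(-44) + 80 = -44 + 80 = 36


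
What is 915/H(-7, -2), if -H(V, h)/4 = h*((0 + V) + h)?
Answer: -305/24 ≈ -12.708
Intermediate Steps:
H(V, h) = -4*h*(V + h) (H(V, h) = -4*h*((0 + V) + h) = -4*h*(V + h))
915/H(-7, -2) = 915/((-4*(-2)*(-7 - 2))) = 915/((-4*(-2)*(-9))) = 915/(-72) = 915*(-1/72) = -305/24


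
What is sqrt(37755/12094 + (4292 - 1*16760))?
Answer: I*sqrt(1823173366278)/12094 ≈ 111.65*I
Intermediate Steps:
sqrt(37755/12094 + (4292 - 1*16760)) = sqrt(37755*(1/12094) + (4292 - 16760)) = sqrt(37755/12094 - 12468) = sqrt(-150750237/12094) = I*sqrt(1823173366278)/12094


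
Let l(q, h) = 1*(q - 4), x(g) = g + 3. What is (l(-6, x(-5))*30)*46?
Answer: -13800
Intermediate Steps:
x(g) = 3 + g
l(q, h) = -4 + q (l(q, h) = 1*(-4 + q) = -4 + q)
(l(-6, x(-5))*30)*46 = ((-4 - 6)*30)*46 = -10*30*46 = -300*46 = -13800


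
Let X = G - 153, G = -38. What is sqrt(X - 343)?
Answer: I*sqrt(534) ≈ 23.108*I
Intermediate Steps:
X = -191 (X = -38 - 153 = -191)
sqrt(X - 343) = sqrt(-191 - 343) = sqrt(-534) = I*sqrt(534)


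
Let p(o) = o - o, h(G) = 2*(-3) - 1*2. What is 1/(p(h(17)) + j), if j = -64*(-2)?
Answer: 1/128 ≈ 0.0078125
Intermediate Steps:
h(G) = -8 (h(G) = -6 - 2 = -8)
p(o) = 0
j = 128
1/(p(h(17)) + j) = 1/(0 + 128) = 1/128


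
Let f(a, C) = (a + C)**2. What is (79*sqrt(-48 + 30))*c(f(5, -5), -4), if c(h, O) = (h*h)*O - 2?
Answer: -474*I*sqrt(2) ≈ -670.34*I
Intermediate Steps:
f(a, C) = (C + a)**2
c(h, O) = -2 + O*h**2 (c(h, O) = h**2*O - 2 = O*h**2 - 2 = -2 + O*h**2)
(79*sqrt(-48 + 30))*c(f(5, -5), -4) = (79*sqrt(-48 + 30))*(-2 - 4*(-5 + 5)**4) = (79*sqrt(-18))*(-2 - 4*(0**2)**2) = (79*(3*I*sqrt(2)))*(-2 - 4*0**2) = (237*I*sqrt(2))*(-2 - 4*0) = (237*I*sqrt(2))*(-2 + 0) = (237*I*sqrt(2))*(-2) = -474*I*sqrt(2)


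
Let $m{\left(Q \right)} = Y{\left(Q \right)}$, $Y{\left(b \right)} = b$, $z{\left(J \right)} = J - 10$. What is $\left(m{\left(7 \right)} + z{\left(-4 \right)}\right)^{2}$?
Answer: $49$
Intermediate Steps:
$z{\left(J \right)} = -10 + J$
$m{\left(Q \right)} = Q$
$\left(m{\left(7 \right)} + z{\left(-4 \right)}\right)^{2} = \left(7 - 14\right)^{2} = \left(-7\right)^{2} = 49$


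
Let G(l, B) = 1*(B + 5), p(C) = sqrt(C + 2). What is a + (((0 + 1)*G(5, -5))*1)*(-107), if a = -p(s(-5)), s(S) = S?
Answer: -I*sqrt(3) ≈ -1.732*I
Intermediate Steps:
p(C) = sqrt(2 + C)
G(l, B) = 5 + B (G(l, B) = 1*(5 + B) = 5 + B)
a = -I*sqrt(3) (a = -sqrt(2 - 5) = -sqrt(-3) = -I*sqrt(3) ≈ -1.732*I)
a + (((0 + 1)*G(5, -5))*1)*(-107) = -I*sqrt(3) + (((0 + 1)*(5 - 5))*1)*(-107) = -I*sqrt(3) + ((1*0)*1)*(-107) = -I*sqrt(3) + (0*1)*(-107) = -I*sqrt(3) + 0*(-107) = -I*sqrt(3) + 0 = -I*sqrt(3)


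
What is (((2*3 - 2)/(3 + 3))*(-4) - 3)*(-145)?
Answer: 2465/3 ≈ 821.67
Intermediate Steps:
(((2*3 - 2)/(3 + 3))*(-4) - 3)*(-145) = (((6 - 2)/6)*(-4) - 3)*(-145) = ((4*(⅙))*(-4) - 3)*(-145) = ((⅔)*(-4) - 3)*(-145) = (-8/3 - 3)*(-145) = -17/3*(-145) = 2465/3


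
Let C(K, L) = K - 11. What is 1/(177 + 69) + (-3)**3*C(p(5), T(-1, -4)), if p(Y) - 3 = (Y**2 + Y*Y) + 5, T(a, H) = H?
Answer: -312173/246 ≈ -1269.0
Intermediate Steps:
p(Y) = 8 + 2*Y**2 (p(Y) = 3 + ((Y**2 + Y*Y) + 5) = 3 + ((Y**2 + Y**2) + 5) = 3 + (2*Y**2 + 5) = 3 + (5 + 2*Y**2) = 8 + 2*Y**2)
C(K, L) = -11 + K
1/(177 + 69) + (-3)**3*C(p(5), T(-1, -4)) = 1/(177 + 69) + (-3)**3*(-11 + (8 + 2*5**2)) = 1/246 - 27*(-11 + (8 + 2*25)) = 1/246 - 27*(-11 + (8 + 50)) = 1/246 - 27*(-11 + 58) = 1/246 - 27*47 = 1/246 - 1269 = -312173/246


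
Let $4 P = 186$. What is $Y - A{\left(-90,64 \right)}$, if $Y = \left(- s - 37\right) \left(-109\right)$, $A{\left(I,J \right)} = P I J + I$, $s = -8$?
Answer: $271091$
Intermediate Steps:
$P = \frac{93}{2}$ ($P = \frac{1}{4} \cdot 186 = \frac{93}{2} \approx 46.5$)
$A{\left(I,J \right)} = I + \frac{93 I J}{2}$ ($A{\left(I,J \right)} = \frac{93 I}{2} J + I = \frac{93 I J}{2} + I = I + \frac{93 I J}{2}$)
$Y = 3161$ ($Y = \left(\left(-1\right) \left(-8\right) - 37\right) \left(-109\right) = \left(8 - 37\right) \left(-109\right) = \left(-29\right) \left(-109\right) = 3161$)
$Y - A{\left(-90,64 \right)} = 3161 - \frac{1}{2} \left(-90\right) \left(2 + 93 \cdot 64\right) = 3161 - \frac{1}{2} \left(-90\right) \left(2 + 5952\right) = 3161 - \frac{1}{2} \left(-90\right) 5954 = 3161 - -267930 = 3161 + 267930 = 271091$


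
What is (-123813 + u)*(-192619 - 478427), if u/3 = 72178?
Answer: -62220056166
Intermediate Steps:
u = 216534 (u = 3*72178 = 216534)
(-123813 + u)*(-192619 - 478427) = (-123813 + 216534)*(-192619 - 478427) = 92721*(-671046) = -62220056166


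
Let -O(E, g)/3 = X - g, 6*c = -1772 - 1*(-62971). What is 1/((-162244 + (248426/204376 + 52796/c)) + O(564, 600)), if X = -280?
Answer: -6253803412/998092067351573 ≈ -6.2658e-6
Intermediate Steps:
c = 61199/6 (c = (-1772 - 1*(-62971))/6 = (-1772 + 62971)/6 = (⅙)*61199 = 61199/6 ≈ 10200.)
O(E, g) = 840 + 3*g (O(E, g) = -3*(-280 - g) = 840 + 3*g)
1/((-162244 + (248426/204376 + 52796/c)) + O(564, 600)) = 1/((-162244 + (248426/204376 + 52796/(61199/6))) + (840 + 3*600)) = 1/((-162244 + (248426*(1/204376) + 52796*(6/61199))) + (840 + 1800)) = 1/((-162244 + (124213/102188 + 316776/61199)) + 2640) = 1/((-162244 + 39972417275/6253803412) + 2640) = 1/(-1014602108359253/6253803412 + 2640) = 1/(-998092067351573/6253803412) = -6253803412/998092067351573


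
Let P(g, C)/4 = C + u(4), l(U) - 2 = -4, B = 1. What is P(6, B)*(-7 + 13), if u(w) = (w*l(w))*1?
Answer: -168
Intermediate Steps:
l(U) = -2 (l(U) = 2 - 4 = -2)
u(w) = -2*w (u(w) = (w*(-2))*1 = -2*w*1 = -2*w)
P(g, C) = -32 + 4*C (P(g, C) = 4*(C - 2*4) = 4*(C - 8) = 4*(-8 + C) = -32 + 4*C)
P(6, B)*(-7 + 13) = (-32 + 4*1)*(-7 + 13) = (-32 + 4)*6 = -28*6 = -168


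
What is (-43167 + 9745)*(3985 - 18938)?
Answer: 499759166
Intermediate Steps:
(-43167 + 9745)*(3985 - 18938) = -33422*(-14953) = 499759166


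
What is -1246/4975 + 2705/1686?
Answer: 11356619/8387850 ≈ 1.3539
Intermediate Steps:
-1246/4975 + 2705/1686 = 11356619/8387850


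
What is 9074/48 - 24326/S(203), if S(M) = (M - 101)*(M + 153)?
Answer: 6840155/36312 ≈ 188.37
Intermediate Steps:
S(M) = (-101 + M)*(153 + M)
9074/48 - 24326/S(203) = 9074/48 - 24326/(-15453 + 203² + 52*203) = 9074*(1/48) - 24326/(-15453 + 41209 + 10556) = 4537/24 - 24326/36312 = 4537/24 - 24326*1/36312 = 4537/24 - 12163/18156 = 6840155/36312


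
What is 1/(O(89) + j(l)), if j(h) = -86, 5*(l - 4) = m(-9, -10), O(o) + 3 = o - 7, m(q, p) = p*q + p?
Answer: -1/7 ≈ -0.14286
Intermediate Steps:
m(q, p) = p + p*q
O(o) = -10 + o (O(o) = -3 + (o - 7) = -3 + (-7 + o) = -10 + o)
l = 20 (l = 4 + (-10*(1 - 9))/5 = 4 + (-10*(-8))/5 = 4 + (1/5)*80 = 4 + 16 = 20)
1/(O(89) + j(l)) = 1/((-10 + 89) - 86) = 1/(79 - 86) = 1/(-7) = -1/7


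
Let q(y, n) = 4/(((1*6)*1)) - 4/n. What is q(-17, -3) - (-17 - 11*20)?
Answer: 239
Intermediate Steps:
q(y, n) = ⅔ - 4/n (q(y, n) = 4/((6*1)) - 4/n = 4/6 - 4/n = 4*(⅙) - 4/n = ⅔ - 4/n)
q(-17, -3) - (-17 - 11*20) = (⅔ - 4/(-3)) - (-17 - 11*20) = (⅔ - 4*(-⅓)) - (-17 - 220) = (⅔ + 4/3) - 1*(-237) = 2 + 237 = 239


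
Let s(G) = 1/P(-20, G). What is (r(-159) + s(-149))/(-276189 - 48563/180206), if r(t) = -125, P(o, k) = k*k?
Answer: 500093995544/1104965160596897 ≈ 0.00045259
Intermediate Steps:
P(o, k) = k²
s(G) = G⁻² (s(G) = 1/(G²) = G⁻²)
(r(-159) + s(-149))/(-276189 - 48563/180206) = (-125 + (-149)⁻²)/(-276189 - 48563/180206) = (-125 + 1/22201)/(-276189 - 48563*1/180206) = -2775124/(22201*(-276189 - 48563/180206)) = -2775124/(22201*(-49770963497/180206)) = -2775124/22201*(-180206/49770963497) = 500093995544/1104965160596897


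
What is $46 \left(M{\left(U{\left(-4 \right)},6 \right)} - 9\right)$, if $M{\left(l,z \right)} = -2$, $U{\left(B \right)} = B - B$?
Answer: $-506$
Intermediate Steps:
$U{\left(B \right)} = 0$
$46 \left(M{\left(U{\left(-4 \right)},6 \right)} - 9\right) = 46 \left(-2 - 9\right) = 46 \left(-11\right) = -506$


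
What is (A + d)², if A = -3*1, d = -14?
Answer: 289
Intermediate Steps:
A = -3
(A + d)² = (-3 - 14)² = (-17)² = 289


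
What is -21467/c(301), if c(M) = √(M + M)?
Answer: -21467*√602/602 ≈ -874.93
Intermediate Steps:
c(M) = √2*√M (c(M) = √(2*M) = √2*√M)
-21467/c(301) = -21467*√602/602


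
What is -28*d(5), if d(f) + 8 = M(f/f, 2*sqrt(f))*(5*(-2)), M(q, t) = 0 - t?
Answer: 224 - 560*sqrt(5) ≈ -1028.2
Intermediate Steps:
M(q, t) = -t
d(f) = -8 + 20*sqrt(f) (d(f) = -8 + (-2*sqrt(f))*(5*(-2)) = -8 - 2*sqrt(f)*(-10) = -8 + 20*sqrt(f))
-28*d(5) = -28*(-8 + 20*sqrt(5)) = 224 - 560*sqrt(5)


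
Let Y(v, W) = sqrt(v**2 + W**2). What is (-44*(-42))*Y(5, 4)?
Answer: 1848*sqrt(41) ≈ 11833.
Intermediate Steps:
Y(v, W) = sqrt(W**2 + v**2)
(-44*(-42))*Y(5, 4) = (-44*(-42))*sqrt(4**2 + 5**2) = 1848*sqrt(16 + 25) = 1848*sqrt(41)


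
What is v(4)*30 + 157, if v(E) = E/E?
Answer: 187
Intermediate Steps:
v(E) = 1
v(4)*30 + 157 = 1*30 + 157 = 30 + 157 = 187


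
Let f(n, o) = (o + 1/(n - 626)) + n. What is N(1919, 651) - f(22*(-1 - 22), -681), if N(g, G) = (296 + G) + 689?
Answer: 3195637/1132 ≈ 2823.0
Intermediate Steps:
f(n, o) = n + o + 1/(-626 + n) (f(n, o) = (o + 1/(-626 + n)) + n = n + o + 1/(-626 + n))
N(g, G) = 985 + G
N(1919, 651) - f(22*(-1 - 22), -681) = (985 + 651) - (1 + (22*(-1 - 22))² - 13772*(-1 - 22) - 626*(-681) + (22*(-1 - 22))*(-681))/(-626 + 22*(-1 - 22)) = 1636 - (1 + (22*(-23))² - 13772*(-23) + 426306 + (22*(-23))*(-681))/(-626 + 22*(-23)) = 1636 - (1 + (-506)² - 626*(-506) + 426306 - 506*(-681))/(-626 - 506) = 1636 - (1 + 256036 + 316756 + 426306 + 344586)/(-1132) = 1636 - (-1)*1343685/1132 = 1636 - 1*(-1343685/1132) = 1636 + 1343685/1132 = 3195637/1132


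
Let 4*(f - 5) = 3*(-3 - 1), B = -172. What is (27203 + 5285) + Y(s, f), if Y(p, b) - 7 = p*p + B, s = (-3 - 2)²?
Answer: 32948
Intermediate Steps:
s = 25 (s = (-5)² = 25)
f = 2 (f = 5 + (3*(-3 - 1))/4 = 5 + (3*(-4))/4 = 5 + (¼)*(-12) = 5 - 3 = 2)
Y(p, b) = -165 + p² (Y(p, b) = 7 + (p*p - 172) = 7 + (p² - 172) = 7 + (-172 + p²) = -165 + p²)
(27203 + 5285) + Y(s, f) = (27203 + 5285) + (-165 + 25²) = 32488 + (-165 + 625) = 32488 + 460 = 32948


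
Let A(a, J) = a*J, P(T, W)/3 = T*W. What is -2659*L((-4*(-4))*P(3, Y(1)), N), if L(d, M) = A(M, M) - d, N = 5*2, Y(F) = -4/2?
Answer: -1031692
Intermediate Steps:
Y(F) = -2 (Y(F) = -4*½ = -2)
P(T, W) = 3*T*W (P(T, W) = 3*(T*W) = 3*T*W)
A(a, J) = J*a
N = 10
L(d, M) = M² - d (L(d, M) = M*M - d = M² - d)
-2659*L((-4*(-4))*P(3, Y(1)), N) = -2659*(10² - (-4*(-4))*3*3*(-2)) = -2659*(100 - 16*(-18)) = -2659*(100 - 1*(-288)) = -2659*(100 + 288) = -2659*388 = -1031692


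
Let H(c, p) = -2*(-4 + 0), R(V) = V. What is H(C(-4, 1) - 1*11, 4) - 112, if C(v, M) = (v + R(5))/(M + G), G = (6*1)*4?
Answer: -104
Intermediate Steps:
G = 24 (G = 6*4 = 24)
C(v, M) = (5 + v)/(24 + M) (C(v, M) = (v + 5)/(M + 24) = (5 + v)/(24 + M))
H(c, p) = 8 (H(c, p) = -2*(-4) = 8)
H(C(-4, 1) - 1*11, 4) - 112 = 8 - 112 = -104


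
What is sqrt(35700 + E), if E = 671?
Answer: sqrt(36371) ≈ 190.71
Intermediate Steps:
sqrt(35700 + E) = sqrt(35700 + 671) = sqrt(36371)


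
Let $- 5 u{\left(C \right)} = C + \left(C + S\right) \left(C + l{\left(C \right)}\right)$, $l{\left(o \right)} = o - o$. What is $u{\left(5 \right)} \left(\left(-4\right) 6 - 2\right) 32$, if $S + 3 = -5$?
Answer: $-1664$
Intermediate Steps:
$l{\left(o \right)} = 0$
$S = -8$ ($S = -3 - 5 = -8$)
$u{\left(C \right)} = - \frac{C}{5} - \frac{C \left(-8 + C\right)}{5}$ ($u{\left(C \right)} = - \frac{C + \left(C - 8\right) \left(C + 0\right)}{5} = - \frac{C + \left(-8 + C\right) C}{5} = - \frac{C + C \left(-8 + C\right)}{5} = - \frac{C}{5} - \frac{C \left(-8 + C\right)}{5}$)
$u{\left(5 \right)} \left(\left(-4\right) 6 - 2\right) 32 = \frac{1}{5} \cdot 5 \left(7 - 5\right) \left(\left(-4\right) 6 - 2\right) 32 = \frac{1}{5} \cdot 5 \left(7 - 5\right) \left(-24 - 2\right) 32 = \frac{1}{5} \cdot 5 \cdot 2 \left(-26\right) 32 = 2 \left(-26\right) 32 = \left(-52\right) 32 = -1664$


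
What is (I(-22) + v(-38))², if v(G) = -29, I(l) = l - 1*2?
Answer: 2809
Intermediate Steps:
I(l) = -2 + l (I(l) = l - 2 = -2 + l)
(I(-22) + v(-38))² = ((-2 - 22) - 29)² = (-24 - 29)² = (-53)² = 2809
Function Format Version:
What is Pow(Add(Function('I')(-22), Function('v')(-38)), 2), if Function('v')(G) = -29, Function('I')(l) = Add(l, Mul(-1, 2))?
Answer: 2809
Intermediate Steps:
Function('I')(l) = Add(-2, l) (Function('I')(l) = Add(l, -2) = Add(-2, l))
Pow(Add(Function('I')(-22), Function('v')(-38)), 2) = Pow(Add(Add(-2, -22), -29), 2) = Pow(Add(-24, -29), 2) = Pow(-53, 2) = 2809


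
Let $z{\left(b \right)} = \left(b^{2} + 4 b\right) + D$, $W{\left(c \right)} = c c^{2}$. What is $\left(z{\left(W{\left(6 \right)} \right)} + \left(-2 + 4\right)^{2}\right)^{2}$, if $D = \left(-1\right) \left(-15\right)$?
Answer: $2259956521$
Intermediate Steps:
$D = 15$
$W{\left(c \right)} = c^{3}$
$z{\left(b \right)} = 15 + b^{2} + 4 b$ ($z{\left(b \right)} = \left(b^{2} + 4 b\right) + 15 = 15 + b^{2} + 4 b$)
$\left(z{\left(W{\left(6 \right)} \right)} + \left(-2 + 4\right)^{2}\right)^{2} = \left(\left(15 + \left(6^{3}\right)^{2} + 4 \cdot 6^{3}\right) + \left(-2 + 4\right)^{2}\right)^{2} = \left(\left(15 + 216^{2} + 4 \cdot 216\right) + 2^{2}\right)^{2} = \left(\left(15 + 46656 + 864\right) + 4\right)^{2} = \left(47535 + 4\right)^{2} = 47539^{2} = 2259956521$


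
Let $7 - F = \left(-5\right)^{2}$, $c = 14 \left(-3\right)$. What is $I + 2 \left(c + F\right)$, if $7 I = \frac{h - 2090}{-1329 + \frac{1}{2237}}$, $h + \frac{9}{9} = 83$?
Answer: $- \frac{623201146}{5202701} \approx -119.78$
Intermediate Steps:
$c = -42$
$h = 82$ ($h = -1 + 83 = 82$)
$F = -18$ ($F = 7 - \left(-5\right)^{2} = 7 - 25 = -18$)
$I = \frac{1122974}{5202701}$ ($I = \frac{\left(82 - 2090\right) \frac{1}{-1329 + \frac{1}{2237}}}{7} = \frac{\left(-2008\right) \frac{1}{-1329 + \frac{1}{2237}}}{7} = \frac{\left(-2008\right) \frac{1}{- \frac{2972972}{2237}}}{7} = \frac{\left(-2008\right) \left(- \frac{2237}{2972972}\right)}{7} = \frac{1}{7} \cdot \frac{1122974}{743243} = \frac{1122974}{5202701} \approx 0.21584$)
$I + 2 \left(c + F\right) = \frac{1122974}{5202701} + 2 \left(-42 - 18\right) = \frac{1122974}{5202701} + 2 \left(-60\right) = \frac{1122974}{5202701} - 120 = - \frac{623201146}{5202701}$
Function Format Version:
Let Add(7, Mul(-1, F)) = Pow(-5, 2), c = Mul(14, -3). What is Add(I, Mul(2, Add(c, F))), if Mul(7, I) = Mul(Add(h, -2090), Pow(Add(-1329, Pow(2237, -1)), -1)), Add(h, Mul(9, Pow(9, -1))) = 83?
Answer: Rational(-623201146, 5202701) ≈ -119.78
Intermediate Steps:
c = -42
h = 82 (h = Add(-1, 83) = 82)
F = -18 (F = Add(7, Mul(-1, Pow(-5, 2))) = Add(7, Mul(-1, 25)) = Add(7, -25) = -18)
I = Rational(1122974, 5202701) (I = Mul(Rational(1, 7), Mul(Add(82, -2090), Pow(Add(-1329, Pow(2237, -1)), -1))) = Mul(Rational(1, 7), Mul(-2008, Pow(Add(-1329, Rational(1, 2237)), -1))) = Mul(Rational(1, 7), Mul(-2008, Pow(Rational(-2972972, 2237), -1))) = Mul(Rational(1, 7), Mul(-2008, Rational(-2237, 2972972))) = Mul(Rational(1, 7), Rational(1122974, 743243)) = Rational(1122974, 5202701) ≈ 0.21584)
Add(I, Mul(2, Add(c, F))) = Add(Rational(1122974, 5202701), Mul(2, Add(-42, -18))) = Add(Rational(1122974, 5202701), Mul(2, -60)) = Add(Rational(1122974, 5202701), -120) = Rational(-623201146, 5202701)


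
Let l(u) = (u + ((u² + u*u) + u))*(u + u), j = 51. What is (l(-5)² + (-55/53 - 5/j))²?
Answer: 187036294982224900/7306209 ≈ 2.5600e+10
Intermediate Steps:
l(u) = 2*u*(2*u + 2*u²) (l(u) = (u + ((u² + u²) + u))*(2*u) = (u + (2*u² + u))*(2*u) = (u + (u + 2*u²))*(2*u) = (2*u + 2*u²)*(2*u) = 2*u*(2*u + 2*u²))
(l(-5)² + (-55/53 - 5/j))² = ((4*(-5)²*(1 - 5))² + (-55/53 - 5/51))² = ((4*25*(-4))² + (-55*1/53 - 5*1/51))² = ((-400)² + (-55/53 - 5/51))² = (160000 - 3070/2703)² = (432476930/2703)² = 187036294982224900/7306209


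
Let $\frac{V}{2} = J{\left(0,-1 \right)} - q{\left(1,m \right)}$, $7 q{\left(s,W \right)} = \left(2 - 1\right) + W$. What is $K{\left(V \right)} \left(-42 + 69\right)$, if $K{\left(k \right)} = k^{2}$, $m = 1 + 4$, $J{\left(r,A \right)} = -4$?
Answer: $\frac{124848}{49} \approx 2547.9$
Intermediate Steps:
$m = 5$
$q{\left(s,W \right)} = \frac{1}{7} + \frac{W}{7}$ ($q{\left(s,W \right)} = \frac{\left(2 - 1\right) + W}{7} = \frac{1 + W}{7} = \frac{1}{7} + \frac{W}{7}$)
$V = - \frac{68}{7}$ ($V = 2 \left(-4 - \left(\frac{1}{7} + \frac{1}{7} \cdot 5\right)\right) = 2 \left(-4 - \left(\frac{1}{7} + \frac{5}{7}\right)\right) = 2 \left(-4 - \frac{6}{7}\right) = 2 \left(- \frac{34}{7}\right) = - \frac{68}{7} \approx -9.7143$)
$K{\left(V \right)} \left(-42 + 69\right) = \left(- \frac{68}{7}\right)^{2} \left(-42 + 69\right) = \frac{4624}{49} \cdot 27 = \frac{124848}{49}$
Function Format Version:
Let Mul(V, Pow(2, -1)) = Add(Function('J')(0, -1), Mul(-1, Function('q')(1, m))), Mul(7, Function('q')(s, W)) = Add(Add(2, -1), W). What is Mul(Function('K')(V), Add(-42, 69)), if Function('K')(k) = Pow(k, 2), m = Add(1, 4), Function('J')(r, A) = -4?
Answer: Rational(124848, 49) ≈ 2547.9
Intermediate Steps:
m = 5
Function('q')(s, W) = Add(Rational(1, 7), Mul(Rational(1, 7), W)) (Function('q')(s, W) = Mul(Rational(1, 7), Add(Add(2, -1), W)) = Mul(Rational(1, 7), Add(1, W)) = Add(Rational(1, 7), Mul(Rational(1, 7), W)))
V = Rational(-68, 7) (V = Mul(2, Add(-4, Mul(-1, Add(Rational(1, 7), Mul(Rational(1, 7), 5))))) = Mul(2, Add(-4, Mul(-1, Add(Rational(1, 7), Rational(5, 7))))) = Mul(2, Add(-4, Mul(-1, Rational(6, 7)))) = Mul(2, Add(-4, Rational(-6, 7))) = Mul(2, Rational(-34, 7)) = Rational(-68, 7) ≈ -9.7143)
Mul(Function('K')(V), Add(-42, 69)) = Mul(Pow(Rational(-68, 7), 2), Add(-42, 69)) = Mul(Rational(4624, 49), 27) = Rational(124848, 49)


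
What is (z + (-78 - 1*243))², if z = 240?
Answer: 6561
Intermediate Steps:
(z + (-78 - 1*243))² = (240 + (-78 - 1*243))² = (240 + (-78 - 243))² = (240 - 321)² = (-81)² = 6561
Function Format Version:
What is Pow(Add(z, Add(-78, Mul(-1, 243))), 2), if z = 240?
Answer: 6561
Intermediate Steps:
Pow(Add(z, Add(-78, Mul(-1, 243))), 2) = Pow(Add(240, Add(-78, Mul(-1, 243))), 2) = Pow(Add(240, Add(-78, -243)), 2) = Pow(Add(240, -321), 2) = Pow(-81, 2) = 6561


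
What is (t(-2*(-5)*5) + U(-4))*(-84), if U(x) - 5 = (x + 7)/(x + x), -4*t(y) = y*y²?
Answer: 5249223/2 ≈ 2.6246e+6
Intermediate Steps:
t(y) = -y³/4 (t(y) = -y*y²/4 = -y³/4)
U(x) = 5 + (7 + x)/(2*x) (U(x) = 5 + (x + 7)/(x + x) = 5 + (7 + x)/((2*x)) = 5 + (7 + x)*(1/(2*x)) = 5 + (7 + x)/(2*x))
(t(-2*(-5)*5) + U(-4))*(-84) = (-(-2*(-5)*5)³/4 + (½)*(7 + 11*(-4))/(-4))*(-84) = (-(10*5)³/4 + (½)*(-¼)*(7 - 44))*(-84) = (-¼*50³ + (½)*(-¼)*(-37))*(-84) = (-¼*125000 + 37/8)*(-84) = (-31250 + 37/8)*(-84) = -249963/8*(-84) = 5249223/2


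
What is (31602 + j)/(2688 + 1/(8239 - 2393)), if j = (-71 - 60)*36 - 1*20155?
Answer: 39349426/15714049 ≈ 2.5041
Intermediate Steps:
j = -24871 (j = -131*36 - 20155 = -4716 - 20155 = -24871)
(31602 + j)/(2688 + 1/(8239 - 2393)) = (31602 - 24871)/(2688 + 1/(8239 - 2393)) = 6731/(2688 + 1/5846) = 6731/(15714049/5846) = 6731*(5846/15714049) = 39349426/15714049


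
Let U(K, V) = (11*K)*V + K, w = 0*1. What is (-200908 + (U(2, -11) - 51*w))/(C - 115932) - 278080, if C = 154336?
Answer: -2669896367/9601 ≈ -2.7809e+5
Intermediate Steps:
w = 0
U(K, V) = K + 11*K*V (U(K, V) = 11*K*V + K = K + 11*K*V)
(-200908 + (U(2, -11) - 51*w))/(C - 115932) - 278080 = (-200908 + (2*(1 + 11*(-11)) - 51*0))/(154336 - 115932) - 278080 = (-200908 + (2*(1 - 121) + 0))/38404 - 278080 = (-200908 + (2*(-120) + 0))*(1/38404) - 278080 = (-200908 + (-240 + 0))*(1/38404) - 278080 = (-200908 - 240)*(1/38404) - 278080 = -201148*1/38404 - 278080 = -50287/9601 - 278080 = -2669896367/9601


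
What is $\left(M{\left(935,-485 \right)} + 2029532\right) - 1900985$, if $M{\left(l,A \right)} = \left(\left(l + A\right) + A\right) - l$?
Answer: $127577$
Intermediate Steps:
$M{\left(l,A \right)} = 2 A$ ($M{\left(l,A \right)} = \left(\left(A + l\right) + A\right) - l = \left(l + 2 A\right) - l = 2 A$)
$\left(M{\left(935,-485 \right)} + 2029532\right) - 1900985 = \left(2 \left(-485\right) + 2029532\right) - 1900985 = \left(-970 + 2029532\right) - 1900985 = 2028562 - 1900985 = 127577$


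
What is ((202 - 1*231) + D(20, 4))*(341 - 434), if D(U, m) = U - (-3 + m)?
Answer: 930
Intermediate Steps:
D(U, m) = 3 + U - m (D(U, m) = U + (3 - m) = 3 + U - m)
((202 - 1*231) + D(20, 4))*(341 - 434) = ((202 - 1*231) + (3 + 20 - 1*4))*(341 - 434) = ((202 - 231) + (3 + 20 - 4))*(-93) = (-29 + 19)*(-93) = -10*(-93) = 930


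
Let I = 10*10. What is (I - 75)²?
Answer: 625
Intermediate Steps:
I = 100
(I - 75)² = (100 - 75)² = 25² = 625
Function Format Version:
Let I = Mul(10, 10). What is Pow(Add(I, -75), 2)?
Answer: 625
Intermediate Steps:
I = 100
Pow(Add(I, -75), 2) = Pow(Add(100, -75), 2) = Pow(25, 2) = 625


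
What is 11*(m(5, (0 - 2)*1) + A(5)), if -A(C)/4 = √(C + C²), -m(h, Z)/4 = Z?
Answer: 88 - 44*√30 ≈ -153.00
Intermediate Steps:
m(h, Z) = -4*Z
A(C) = -4*√(C + C²)
11*(m(5, (0 - 2)*1) + A(5)) = 11*(-4*(0 - 2) - 4*√5*√(1 + 5)) = 11*(-(-8) - 4*√30) = 11*(-4*(-2) - 4*√30) = 11*(8 - 4*√30) = 88 - 44*√30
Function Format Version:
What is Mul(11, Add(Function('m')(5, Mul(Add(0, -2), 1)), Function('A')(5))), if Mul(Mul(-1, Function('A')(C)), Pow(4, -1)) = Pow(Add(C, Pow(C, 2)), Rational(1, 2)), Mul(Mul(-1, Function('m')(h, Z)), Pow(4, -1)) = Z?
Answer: Add(88, Mul(-44, Pow(30, Rational(1, 2)))) ≈ -153.00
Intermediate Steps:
Function('m')(h, Z) = Mul(-4, Z)
Function('A')(C) = Mul(-4, Pow(Add(C, Pow(C, 2)), Rational(1, 2)))
Mul(11, Add(Function('m')(5, Mul(Add(0, -2), 1)), Function('A')(5))) = Mul(11, Add(Mul(-4, Mul(Add(0, -2), 1)), Mul(-4, Pow(Mul(5, Add(1, 5)), Rational(1, 2))))) = Mul(11, Add(Mul(-4, Mul(-2, 1)), Mul(-4, Pow(Mul(5, 6), Rational(1, 2))))) = Mul(11, Add(Mul(-4, -2), Mul(-4, Pow(30, Rational(1, 2))))) = Mul(11, Add(8, Mul(-4, Pow(30, Rational(1, 2))))) = Add(88, Mul(-44, Pow(30, Rational(1, 2))))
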